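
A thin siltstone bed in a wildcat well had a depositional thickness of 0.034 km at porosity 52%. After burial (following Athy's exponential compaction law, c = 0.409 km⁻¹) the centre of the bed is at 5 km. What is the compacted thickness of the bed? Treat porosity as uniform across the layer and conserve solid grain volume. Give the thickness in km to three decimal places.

Porosity at 5 km: phi = 0.52·exp(−0.409×5) = 0.0673
Solid-volume conservation: h(1−phi) = h₀(1−phi₀) ⇒ h = h₀·(1−phi₀)/(1−phi)
h = 0.034 × (1 − 0.52)/(1 − 0.0673) = 0.034 × 0.5146 = 0.0175 km

0.017 km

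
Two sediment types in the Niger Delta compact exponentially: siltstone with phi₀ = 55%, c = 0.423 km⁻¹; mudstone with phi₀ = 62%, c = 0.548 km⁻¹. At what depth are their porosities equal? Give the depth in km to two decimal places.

0.96 km

Set phi₀ₐ e^(−cₐZ) = phi₀ᵦ e^(−cᵦZ) ⇒ ln(phi₀ₐ/phi₀ᵦ) = (cₐ − cᵦ)·Z
Z = ln(0.55/0.62) / (0.423 − 0.548) = -0.1198 / -0.125 = 0.958 km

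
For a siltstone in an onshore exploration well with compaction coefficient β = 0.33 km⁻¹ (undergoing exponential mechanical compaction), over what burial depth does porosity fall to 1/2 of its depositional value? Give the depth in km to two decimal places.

n/n₀ = 1/2 ⇒ exp(−β·z) = 1/2 ⇒ z = ln(2) / β
z = 0.6931 / 0.33 = 2.100 km

2.10 km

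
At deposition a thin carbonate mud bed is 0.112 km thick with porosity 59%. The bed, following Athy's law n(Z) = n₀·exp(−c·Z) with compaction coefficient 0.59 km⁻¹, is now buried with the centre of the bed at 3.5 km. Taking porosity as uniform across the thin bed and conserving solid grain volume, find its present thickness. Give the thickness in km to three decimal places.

Porosity at 3.5 km: n = 0.59·exp(−0.59×3.5) = 0.0748
Solid-volume conservation: h(1−n) = h₀(1−n₀) ⇒ h = h₀·(1−n₀)/(1−n)
h = 0.112 × (1 − 0.59)/(1 − 0.0748) = 0.112 × 0.4432 = 0.0496 km

0.050 km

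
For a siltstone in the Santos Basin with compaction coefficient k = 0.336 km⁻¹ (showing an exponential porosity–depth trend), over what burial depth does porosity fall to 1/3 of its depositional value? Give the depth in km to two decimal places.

3.27 km

n/n₀ = 1/3 ⇒ exp(−k·Z) = 1/3 ⇒ Z = ln(3) / k
Z = 1.0986 / 0.336 = 3.270 km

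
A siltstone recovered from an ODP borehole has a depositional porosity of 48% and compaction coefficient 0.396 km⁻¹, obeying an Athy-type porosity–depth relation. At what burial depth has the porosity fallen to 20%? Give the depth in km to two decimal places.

Invert Athy's law: Z = ln(phi₀/phi) / k
Z = ln(0.48/0.2) / 0.396 = ln(2.4) / 0.396 = 0.8755 / 0.396 = 2.211 km

2.21 km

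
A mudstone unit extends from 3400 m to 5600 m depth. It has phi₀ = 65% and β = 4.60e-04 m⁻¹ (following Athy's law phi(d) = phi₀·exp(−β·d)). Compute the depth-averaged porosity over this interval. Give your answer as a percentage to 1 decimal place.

Working in km (1 km = 1000 m; β in km⁻¹ = β in m⁻¹ × 1000):
⟨phi⟩ = (1/(d₂−d₁)) ∫ phi₀ e^(−βd) dd = phi₀·(e^(−β·d₁) − e^(−β·d₂)) / (β·(d₂−d₁))
e^(−0.46×3.4) = 0.2093; e^(−0.46×5.6) = 0.0761
⟨phi⟩ = 0.65 × (0.2093 − 0.0761) / (0.46 × 2.2) = 0.65 × 0.1316 = 0.0856

8.6%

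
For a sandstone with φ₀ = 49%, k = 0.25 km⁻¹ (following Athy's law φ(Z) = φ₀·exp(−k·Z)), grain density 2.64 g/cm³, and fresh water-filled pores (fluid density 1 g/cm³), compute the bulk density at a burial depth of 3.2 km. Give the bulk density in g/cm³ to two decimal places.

2.28 g/cm³

Porosity at depth: φ = 0.49·exp(−0.25×3.2) = 0.49×0.4493 = 0.2202
Bulk density: ρ_b = (1−φ)ρ_g + φ·ρ_f = 0.7798×2.64 + 0.2202×1
       = 2.059 + 0.220 = 2.279 g/cm³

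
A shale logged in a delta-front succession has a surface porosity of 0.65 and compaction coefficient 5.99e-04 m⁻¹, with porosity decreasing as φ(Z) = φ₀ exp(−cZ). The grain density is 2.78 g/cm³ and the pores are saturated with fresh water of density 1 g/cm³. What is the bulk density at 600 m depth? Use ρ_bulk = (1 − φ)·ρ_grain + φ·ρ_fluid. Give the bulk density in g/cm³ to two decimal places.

1.97 g/cm³

Working in km (1 km = 1000 m; c in km⁻¹ = c in m⁻¹ × 1000):
Porosity at depth: φ = 0.65·exp(−0.599×0.6) = 0.65×0.6981 = 0.4538
Bulk density: ρ_b = (1−φ)ρ_g + φ·ρ_f = 0.5462×2.78 + 0.4538×1
       = 1.519 + 0.454 = 1.972 g/cm³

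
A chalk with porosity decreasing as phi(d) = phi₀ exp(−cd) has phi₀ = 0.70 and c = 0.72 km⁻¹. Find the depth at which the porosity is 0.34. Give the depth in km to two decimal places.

Invert Athy's law: d = ln(phi₀/phi) / c
d = ln(0.7/0.34) / 0.72 = ln(2.059) / 0.72 = 0.7221 / 0.72 = 1.003 km

1.00 km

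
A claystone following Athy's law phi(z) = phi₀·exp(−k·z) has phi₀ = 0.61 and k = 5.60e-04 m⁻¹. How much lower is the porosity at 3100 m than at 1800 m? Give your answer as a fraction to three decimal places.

0.115

Working in km (1 km = 1000 m; k in km⁻¹ = k in m⁻¹ × 1000):
phi(1.8) = 0.61·e^(−0.56×1.8) = 0.2226
phi(3.1) = 0.61·e^(−0.56×3.1) = 0.1075
Δphi = 0.2226 − 0.1075 = 0.1151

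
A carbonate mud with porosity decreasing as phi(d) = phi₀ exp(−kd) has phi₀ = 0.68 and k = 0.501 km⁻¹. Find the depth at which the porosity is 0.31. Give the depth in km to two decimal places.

1.57 km

Invert Athy's law: d = ln(phi₀/phi) / k
d = ln(0.68/0.31) / 0.501 = ln(2.194) / 0.501 = 0.7855 / 0.501 = 1.568 km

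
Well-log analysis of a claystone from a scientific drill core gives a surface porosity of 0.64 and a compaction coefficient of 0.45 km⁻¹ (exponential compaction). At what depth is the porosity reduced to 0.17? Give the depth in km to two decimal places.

2.95 km

Invert Athy's law: z = ln(phi₀/phi) / k
z = ln(0.64/0.17) / 0.45 = ln(3.765) / 0.45 = 1.3257 / 0.45 = 2.946 km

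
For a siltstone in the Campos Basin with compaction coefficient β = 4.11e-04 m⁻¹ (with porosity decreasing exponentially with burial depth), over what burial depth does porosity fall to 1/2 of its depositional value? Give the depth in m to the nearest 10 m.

Working in km (1 km = 1000 m; β in km⁻¹ = β in m⁻¹ × 1000):
φ/φ₀ = 1/2 ⇒ exp(−β·z) = 1/2 ⇒ z = ln(2) / β
z = 0.6931 / 0.411 = 1.686 km

1690 m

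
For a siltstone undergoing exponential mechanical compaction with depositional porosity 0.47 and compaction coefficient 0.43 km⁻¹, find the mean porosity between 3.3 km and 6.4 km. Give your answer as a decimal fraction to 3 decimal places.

0.063

⟨phi⟩ = (1/(Z₂−Z₁)) ∫ phi₀ e^(−cZ) dZ = phi₀·(e^(−c·Z₁) − e^(−c·Z₂)) / (c·(Z₂−Z₁))
e^(−0.43×3.3) = 0.2420; e^(−0.43×6.4) = 0.0638
⟨phi⟩ = 0.47 × (0.2420 − 0.0638) / (0.43 × 3.1) = 0.47 × 0.1337 = 0.0628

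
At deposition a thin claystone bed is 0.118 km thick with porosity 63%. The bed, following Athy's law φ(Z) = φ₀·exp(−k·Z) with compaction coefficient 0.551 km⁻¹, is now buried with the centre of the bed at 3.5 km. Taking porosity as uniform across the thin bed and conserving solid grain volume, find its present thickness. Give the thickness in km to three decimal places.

0.048 km

Porosity at 3.5 km: φ = 0.63·exp(−0.551×3.5) = 0.0916
Solid-volume conservation: h(1−φ) = h₀(1−φ₀) ⇒ h = h₀·(1−φ₀)/(1−φ)
h = 0.118 × (1 − 0.63)/(1 − 0.0916) = 0.118 × 0.4073 = 0.0481 km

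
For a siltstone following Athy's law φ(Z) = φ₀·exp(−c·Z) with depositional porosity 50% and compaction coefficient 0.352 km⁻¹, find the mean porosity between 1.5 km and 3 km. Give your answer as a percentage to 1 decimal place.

⟨φ⟩ = (1/(Z₂−Z₁)) ∫ φ₀ e^(−cZ) dZ = φ₀·(e^(−c·Z₁) − e^(−c·Z₂)) / (c·(Z₂−Z₁))
e^(−0.352×1.5) = 0.5898; e^(−0.352×3) = 0.3478
⟨φ⟩ = 0.5 × (0.5898 − 0.3478) / (0.352 × 1.5) = 0.5 × 0.4582 = 0.2291

22.9%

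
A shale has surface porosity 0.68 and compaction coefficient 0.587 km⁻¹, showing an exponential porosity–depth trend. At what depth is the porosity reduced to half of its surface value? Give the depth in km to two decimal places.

1.18 km

φ/φ₀ = 1/2 ⇒ exp(−β·Z) = 1/2 ⇒ Z = ln(2) / β
Z = 0.6931 / 0.587 = 1.181 km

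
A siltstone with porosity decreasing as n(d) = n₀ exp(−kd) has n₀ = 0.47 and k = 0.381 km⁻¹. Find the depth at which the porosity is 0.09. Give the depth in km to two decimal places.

4.34 km

Invert Athy's law: d = ln(n₀/n) / k
d = ln(0.47/0.09) / 0.381 = ln(5.222) / 0.381 = 1.6529 / 0.381 = 4.338 km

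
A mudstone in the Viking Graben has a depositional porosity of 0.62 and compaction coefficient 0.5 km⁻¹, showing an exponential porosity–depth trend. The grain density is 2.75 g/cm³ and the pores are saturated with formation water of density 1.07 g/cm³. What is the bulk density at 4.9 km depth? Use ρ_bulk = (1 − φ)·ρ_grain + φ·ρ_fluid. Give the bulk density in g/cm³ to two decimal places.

2.66 g/cm³

Porosity at depth: phi = 0.62·exp(−0.5×4.9) = 0.62×0.0863 = 0.0535
Bulk density: ρ_b = (1−phi)ρ_g + phi·ρ_f = 0.9465×2.75 + 0.0535×1.07
       = 2.603 + 0.057 = 2.660 g/cm³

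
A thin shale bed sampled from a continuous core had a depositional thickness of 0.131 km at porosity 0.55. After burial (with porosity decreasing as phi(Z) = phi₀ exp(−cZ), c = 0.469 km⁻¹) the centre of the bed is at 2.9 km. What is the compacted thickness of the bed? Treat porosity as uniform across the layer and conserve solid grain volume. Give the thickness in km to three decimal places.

Porosity at 2.9 km: phi = 0.55·exp(−0.469×2.9) = 0.1411
Solid-volume conservation: h(1−phi) = h₀(1−phi₀) ⇒ h = h₀·(1−phi₀)/(1−phi)
h = 0.131 × (1 − 0.55)/(1 − 0.1411) = 0.131 × 0.5240 = 0.0686 km

0.069 km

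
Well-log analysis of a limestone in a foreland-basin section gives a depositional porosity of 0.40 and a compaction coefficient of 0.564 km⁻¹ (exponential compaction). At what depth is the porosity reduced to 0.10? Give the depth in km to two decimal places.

2.46 km

Invert Athy's law: Z = ln(φ₀/φ) / k
Z = ln(0.4/0.1) / 0.564 = ln(4) / 0.564 = 1.3863 / 0.564 = 2.458 km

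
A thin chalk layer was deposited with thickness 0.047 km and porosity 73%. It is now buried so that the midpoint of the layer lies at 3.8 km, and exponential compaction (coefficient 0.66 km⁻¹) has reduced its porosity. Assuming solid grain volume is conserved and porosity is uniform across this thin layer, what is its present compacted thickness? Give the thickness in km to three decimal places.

Porosity at 3.8 km: phi = 0.73·exp(−0.66×3.8) = 0.0594
Solid-volume conservation: h(1−phi) = h₀(1−phi₀) ⇒ h = h₀·(1−phi₀)/(1−phi)
h = 0.047 × (1 − 0.73)/(1 − 0.0594) = 0.047 × 0.2871 = 0.0135 km

0.013 km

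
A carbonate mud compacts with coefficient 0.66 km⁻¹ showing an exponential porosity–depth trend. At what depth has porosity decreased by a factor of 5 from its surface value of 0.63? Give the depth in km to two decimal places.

φ/φ₀ = 1/5 ⇒ exp(−c·Z) = 1/5 ⇒ Z = ln(5) / c
Z = 1.6094 / 0.66 = 2.439 km

2.44 km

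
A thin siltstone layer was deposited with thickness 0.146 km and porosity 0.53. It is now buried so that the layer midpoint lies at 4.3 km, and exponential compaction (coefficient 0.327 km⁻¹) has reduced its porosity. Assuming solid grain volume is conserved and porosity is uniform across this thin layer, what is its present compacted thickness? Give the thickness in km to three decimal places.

Porosity at 4.3 km: φ = 0.53·exp(−0.327×4.3) = 0.1299
Solid-volume conservation: h(1−φ) = h₀(1−φ₀) ⇒ h = h₀·(1−φ₀)/(1−φ)
h = 0.146 × (1 − 0.53)/(1 − 0.1299) = 0.146 × 0.5402 = 0.0789 km

0.079 km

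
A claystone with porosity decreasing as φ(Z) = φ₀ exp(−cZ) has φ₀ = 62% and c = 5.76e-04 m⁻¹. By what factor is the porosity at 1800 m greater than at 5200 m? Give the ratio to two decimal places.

7.09

Working in km (1 km = 1000 m; c in km⁻¹ = c in m⁻¹ × 1000):
φ(Z₁)/φ(Z₂) = e^(−c·Z₁)/e^(−c·Z₂) = e^{c(Z₂−Z₁)}
= exp(0.576 × 3.4) = exp(1.958) = 7.0880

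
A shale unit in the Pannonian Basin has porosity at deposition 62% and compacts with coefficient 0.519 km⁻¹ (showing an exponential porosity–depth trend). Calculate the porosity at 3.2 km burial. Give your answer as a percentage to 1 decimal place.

phi = phi₀·exp(−k·z) = 0.62 × exp(−0.519 × 3.2) = 0.62 × exp(−1.661)
  = 0.62 × 0.1900 = 0.1178

11.8%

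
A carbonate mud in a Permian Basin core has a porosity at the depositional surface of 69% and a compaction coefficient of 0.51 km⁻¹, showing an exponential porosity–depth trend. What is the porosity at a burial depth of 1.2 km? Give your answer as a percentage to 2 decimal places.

φ = φ₀·exp(−c·z) = 0.69 × exp(−0.51 × 1.2) = 0.69 × exp(−0.612)
  = 0.69 × 0.5423 = 0.3742

37.42%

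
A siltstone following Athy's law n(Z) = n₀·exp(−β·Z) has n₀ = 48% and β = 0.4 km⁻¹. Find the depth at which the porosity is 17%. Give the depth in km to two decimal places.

2.59 km

Invert Athy's law: Z = ln(n₀/n) / β
Z = ln(0.48/0.17) / 0.4 = ln(2.824) / 0.4 = 1.0380 / 0.4 = 2.595 km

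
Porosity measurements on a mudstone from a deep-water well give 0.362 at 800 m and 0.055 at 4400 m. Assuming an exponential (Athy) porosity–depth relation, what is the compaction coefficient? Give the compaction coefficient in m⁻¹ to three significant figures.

Working in km (1 km = 1000 m; k in km⁻¹ = k in m⁻¹ × 1000):
Athy: n(d) = n₀ e^(−kd) ⇒ n₁/n₂ = e^{k(d₂−d₁)} ⇒ k = ln(n₁/n₂)/(d₂−d₁)
k = ln(0.362/0.055) / (4.4 − 0.8) = ln(6.582) / 3.6 = 1.8843 / 3.6 = 0.5234 km⁻¹

0.000523 m⁻¹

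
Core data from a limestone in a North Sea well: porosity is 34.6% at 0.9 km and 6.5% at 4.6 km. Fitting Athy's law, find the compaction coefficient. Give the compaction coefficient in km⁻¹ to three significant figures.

Athy: phi(Z) = phi₀ e^(−cZ) ⇒ phi₁/phi₂ = e^{c(Z₂−Z₁)} ⇒ c = ln(phi₁/phi₂)/(Z₂−Z₁)
c = ln(0.346/0.065) / (4.6 − 0.9) = ln(5.323) / 3.7 = 1.6721 / 3.7 = 0.4519 km⁻¹

0.452 km⁻¹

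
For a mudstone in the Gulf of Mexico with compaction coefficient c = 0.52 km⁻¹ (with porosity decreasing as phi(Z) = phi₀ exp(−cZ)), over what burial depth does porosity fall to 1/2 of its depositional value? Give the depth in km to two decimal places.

1.33 km

phi/phi₀ = 1/2 ⇒ exp(−c·Z) = 1/2 ⇒ Z = ln(2) / c
Z = 0.6931 / 0.52 = 1.333 km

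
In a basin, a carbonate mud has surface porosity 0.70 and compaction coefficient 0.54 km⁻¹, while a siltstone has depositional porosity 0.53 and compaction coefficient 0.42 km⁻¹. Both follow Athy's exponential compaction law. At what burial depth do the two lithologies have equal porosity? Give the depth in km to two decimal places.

Set φ₀ₐ e^(−cₐz) = φ₀ᵦ e^(−cᵦz) ⇒ ln(φ₀ₐ/φ₀ᵦ) = (cₐ − cᵦ)·z
z = ln(0.7/0.53) / (0.54 − 0.42) = 0.2782 / 0.12 = 2.318 km

2.32 km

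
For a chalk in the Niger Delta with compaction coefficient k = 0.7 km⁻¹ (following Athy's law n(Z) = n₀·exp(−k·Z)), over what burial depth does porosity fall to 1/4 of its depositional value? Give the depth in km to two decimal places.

1.98 km

n/n₀ = 1/4 ⇒ exp(−k·Z) = 1/4 ⇒ Z = ln(4) / k
Z = 1.3863 / 0.7 = 1.980 km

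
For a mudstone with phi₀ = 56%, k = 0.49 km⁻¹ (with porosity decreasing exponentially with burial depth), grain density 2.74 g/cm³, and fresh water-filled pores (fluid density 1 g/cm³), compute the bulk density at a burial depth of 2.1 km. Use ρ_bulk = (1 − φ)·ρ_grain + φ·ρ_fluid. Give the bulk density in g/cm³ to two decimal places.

2.39 g/cm³

Porosity at depth: phi = 0.56·exp(−0.49×2.1) = 0.56×0.3574 = 0.2001
Bulk density: ρ_b = (1−phi)ρ_g + phi·ρ_f = 0.7999×2.74 + 0.2001×1
       = 2.192 + 0.200 = 2.392 g/cm³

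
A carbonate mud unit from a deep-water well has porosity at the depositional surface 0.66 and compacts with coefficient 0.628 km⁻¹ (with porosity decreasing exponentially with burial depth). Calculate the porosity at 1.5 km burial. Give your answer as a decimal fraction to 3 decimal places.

φ = φ₀·exp(−k·Z) = 0.66 × exp(−0.628 × 1.5) = 0.66 × exp(−0.942)
  = 0.66 × 0.3898 = 0.2573

0.257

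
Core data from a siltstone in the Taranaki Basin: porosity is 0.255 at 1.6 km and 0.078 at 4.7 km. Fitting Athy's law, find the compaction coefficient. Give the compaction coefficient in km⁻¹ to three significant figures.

0.382 km⁻¹

Athy: n(Z) = n₀ e^(−βZ) ⇒ n₁/n₂ = e^{β(Z₂−Z₁)} ⇒ β = ln(n₁/n₂)/(Z₂−Z₁)
β = ln(0.255/0.078) / (4.7 − 1.6) = ln(3.269) / 3.1 = 1.1846 / 3.1 = 0.3821 km⁻¹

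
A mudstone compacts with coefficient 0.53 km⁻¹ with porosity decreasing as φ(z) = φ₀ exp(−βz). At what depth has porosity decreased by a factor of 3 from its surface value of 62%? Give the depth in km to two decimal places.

φ/φ₀ = 1/3 ⇒ exp(−β·z) = 1/3 ⇒ z = ln(3) / β
z = 1.0986 / 0.53 = 2.073 km

2.07 km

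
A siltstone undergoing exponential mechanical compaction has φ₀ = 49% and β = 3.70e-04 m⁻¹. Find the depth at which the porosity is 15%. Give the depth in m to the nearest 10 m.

Working in km (1 km = 1000 m; β in km⁻¹ = β in m⁻¹ × 1000):
Invert Athy's law: Z = ln(φ₀/φ) / β
Z = ln(0.49/0.15) / 0.37 = ln(3.267) / 0.37 = 1.1838 / 0.37 = 3.199 km

3200 m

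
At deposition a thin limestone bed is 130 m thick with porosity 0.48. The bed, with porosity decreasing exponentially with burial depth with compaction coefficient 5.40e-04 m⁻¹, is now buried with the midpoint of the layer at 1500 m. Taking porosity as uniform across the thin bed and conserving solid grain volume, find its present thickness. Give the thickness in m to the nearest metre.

Working in km (1 km = 1000 m; β in km⁻¹ = β in m⁻¹ × 1000):
Porosity at 1.5 km: n = 0.48·exp(−0.54×1.5) = 0.2135
Solid-volume conservation: h(1−n) = h₀(1−n₀) ⇒ h = h₀·(1−n₀)/(1−n)
h = 0.13 × (1 − 0.48)/(1 − 0.2135) = 0.13 × 0.6612 = 0.0860 km

86 m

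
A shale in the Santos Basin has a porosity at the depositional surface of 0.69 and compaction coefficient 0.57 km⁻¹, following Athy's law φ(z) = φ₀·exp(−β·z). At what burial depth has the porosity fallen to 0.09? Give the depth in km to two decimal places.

3.57 km

Invert Athy's law: z = ln(φ₀/φ) / β
z = ln(0.69/0.09) / 0.57 = ln(7.667) / 0.57 = 2.0369 / 0.57 = 3.573 km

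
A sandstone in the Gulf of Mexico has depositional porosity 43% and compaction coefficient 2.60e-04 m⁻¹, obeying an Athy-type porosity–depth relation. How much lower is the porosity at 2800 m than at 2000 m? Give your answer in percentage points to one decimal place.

Working in km (1 km = 1000 m; c in km⁻¹ = c in m⁻¹ × 1000):
φ(2) = 0.43·e^(−0.26×2) = 0.2556
φ(2.8) = 0.43·e^(−0.26×2.8) = 0.2076
Δφ = 0.2556 − 0.2076 = 0.0480

4.8 percentage points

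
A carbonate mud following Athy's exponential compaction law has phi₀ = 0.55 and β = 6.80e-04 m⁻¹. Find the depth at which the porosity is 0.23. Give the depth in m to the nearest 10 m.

Working in km (1 km = 1000 m; β in km⁻¹ = β in m⁻¹ × 1000):
Invert Athy's law: z = ln(phi₀/phi) / β
z = ln(0.55/0.23) / 0.68 = ln(2.391) / 0.68 = 0.8718 / 0.68 = 1.282 km

1280 m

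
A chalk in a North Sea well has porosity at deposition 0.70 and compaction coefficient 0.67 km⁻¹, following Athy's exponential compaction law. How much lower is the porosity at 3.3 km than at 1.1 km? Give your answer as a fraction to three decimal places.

φ(1.1) = 0.7·e^(−0.67×1.1) = 0.3350
φ(3.3) = 0.7·e^(−0.67×3.3) = 0.0767
Δφ = 0.3350 − 0.0767 = 0.2583

0.258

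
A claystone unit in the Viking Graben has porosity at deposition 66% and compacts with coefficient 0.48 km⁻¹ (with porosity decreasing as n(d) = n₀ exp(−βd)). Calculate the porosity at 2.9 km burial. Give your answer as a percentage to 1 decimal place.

n = n₀·exp(−β·d) = 0.66 × exp(−0.48 × 2.9) = 0.66 × exp(−1.392)
  = 0.66 × 0.2486 = 0.1641

16.4%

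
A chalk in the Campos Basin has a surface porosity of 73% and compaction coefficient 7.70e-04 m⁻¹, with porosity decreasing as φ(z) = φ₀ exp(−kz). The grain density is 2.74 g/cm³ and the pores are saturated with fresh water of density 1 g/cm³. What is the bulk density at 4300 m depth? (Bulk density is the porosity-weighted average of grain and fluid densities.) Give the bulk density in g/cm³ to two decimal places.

Working in km (1 km = 1000 m; k in km⁻¹ = k in m⁻¹ × 1000):
Porosity at depth: φ = 0.73·exp(−0.77×4.3) = 0.73×0.0365 = 0.0266
Bulk density: ρ_b = (1−φ)ρ_g + φ·ρ_f = 0.9734×2.74 + 0.0266×1
       = 2.667 + 0.027 = 2.694 g/cm³

2.69 g/cm³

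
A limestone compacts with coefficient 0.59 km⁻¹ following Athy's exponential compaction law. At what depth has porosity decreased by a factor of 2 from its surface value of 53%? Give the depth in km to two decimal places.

n/n₀ = 1/2 ⇒ exp(−c·z) = 1/2 ⇒ z = ln(2) / c
z = 0.6931 / 0.59 = 1.175 km

1.17 km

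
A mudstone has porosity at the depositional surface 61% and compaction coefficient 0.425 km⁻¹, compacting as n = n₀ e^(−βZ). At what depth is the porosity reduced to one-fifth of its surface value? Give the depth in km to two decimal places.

3.79 km

n/n₀ = 1/5 ⇒ exp(−β·Z) = 1/5 ⇒ Z = ln(5) / β
Z = 1.6094 / 0.425 = 3.787 km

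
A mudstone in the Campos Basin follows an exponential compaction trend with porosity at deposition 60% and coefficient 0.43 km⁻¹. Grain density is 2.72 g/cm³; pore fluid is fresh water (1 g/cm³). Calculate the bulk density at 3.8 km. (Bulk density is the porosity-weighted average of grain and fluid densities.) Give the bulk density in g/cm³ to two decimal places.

2.52 g/cm³

Porosity at depth: φ = 0.6·exp(−0.43×3.8) = 0.6×0.1951 = 0.1171
Bulk density: ρ_b = (1−φ)ρ_g + φ·ρ_f = 0.8829×2.72 + 0.1171×1
       = 2.402 + 0.117 = 2.519 g/cm³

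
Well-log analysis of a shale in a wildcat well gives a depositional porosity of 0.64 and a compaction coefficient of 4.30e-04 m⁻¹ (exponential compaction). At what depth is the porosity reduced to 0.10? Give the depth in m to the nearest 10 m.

4320 m

Working in km (1 km = 1000 m; k in km⁻¹ = k in m⁻¹ × 1000):
Invert Athy's law: d = ln(phi₀/phi) / k
d = ln(0.64/0.1) / 0.43 = ln(6.4) / 0.43 = 1.8563 / 0.43 = 4.317 km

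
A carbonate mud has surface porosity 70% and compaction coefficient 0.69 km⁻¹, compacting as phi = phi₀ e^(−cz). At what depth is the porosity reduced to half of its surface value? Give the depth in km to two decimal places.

1.00 km

phi/phi₀ = 1/2 ⇒ exp(−c·z) = 1/2 ⇒ z = ln(2) / c
z = 0.6931 / 0.69 = 1.005 km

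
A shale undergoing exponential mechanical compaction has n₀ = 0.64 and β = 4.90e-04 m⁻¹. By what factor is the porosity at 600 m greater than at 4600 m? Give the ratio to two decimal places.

7.10

Working in km (1 km = 1000 m; β in km⁻¹ = β in m⁻¹ × 1000):
n(z₁)/n(z₂) = e^(−β·z₁)/e^(−β·z₂) = e^{β(z₂−z₁)}
= exp(0.49 × 4) = exp(1.96) = 7.0993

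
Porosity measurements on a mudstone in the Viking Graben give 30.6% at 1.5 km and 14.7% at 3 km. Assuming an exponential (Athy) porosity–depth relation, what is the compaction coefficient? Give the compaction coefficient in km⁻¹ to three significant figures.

Athy: φ(d) = φ₀ e^(−cd) ⇒ φ₁/φ₂ = e^{c(d₂−d₁)} ⇒ c = ln(φ₁/φ₂)/(d₂−d₁)
c = ln(0.306/0.147) / (3 − 1.5) = ln(2.082) / 1.5 = 0.7332 / 1.5 = 0.4888 km⁻¹

0.489 km⁻¹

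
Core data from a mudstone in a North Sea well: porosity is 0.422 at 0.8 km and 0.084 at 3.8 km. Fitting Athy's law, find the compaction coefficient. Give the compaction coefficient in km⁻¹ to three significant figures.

Athy: φ(Z) = φ₀ e^(−cZ) ⇒ φ₁/φ₂ = e^{c(Z₂−Z₁)} ⇒ c = ln(φ₁/φ₂)/(Z₂−Z₁)
c = ln(0.422/0.084) / (3.8 − 0.8) = ln(5.024) / 3 = 1.6142 / 3 = 0.5381 km⁻¹

0.538 km⁻¹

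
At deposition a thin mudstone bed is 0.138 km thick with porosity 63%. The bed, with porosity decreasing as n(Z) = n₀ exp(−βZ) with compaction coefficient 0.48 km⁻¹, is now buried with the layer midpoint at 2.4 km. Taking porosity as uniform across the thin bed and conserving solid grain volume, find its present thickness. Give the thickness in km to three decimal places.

Porosity at 2.4 km: n = 0.63·exp(−0.48×2.4) = 0.1991
Solid-volume conservation: h(1−n) = h₀(1−n₀) ⇒ h = h₀·(1−n₀)/(1−n)
h = 0.138 × (1 − 0.63)/(1 − 0.1991) = 0.138 × 0.4620 = 0.0638 km

0.064 km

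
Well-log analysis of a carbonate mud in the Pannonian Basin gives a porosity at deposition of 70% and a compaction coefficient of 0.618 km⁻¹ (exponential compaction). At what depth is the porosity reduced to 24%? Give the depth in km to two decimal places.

Invert Athy's law: Z = ln(n₀/n) / β
Z = ln(0.7/0.24) / 0.618 = ln(2.917) / 0.618 = 1.0704 / 0.618 = 1.732 km

1.73 km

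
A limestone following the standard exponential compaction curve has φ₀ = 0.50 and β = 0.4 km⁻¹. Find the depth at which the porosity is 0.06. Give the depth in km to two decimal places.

5.30 km

Invert Athy's law: Z = ln(φ₀/φ) / β
Z = ln(0.5/0.06) / 0.4 = ln(8.333) / 0.4 = 2.1203 / 0.4 = 5.301 km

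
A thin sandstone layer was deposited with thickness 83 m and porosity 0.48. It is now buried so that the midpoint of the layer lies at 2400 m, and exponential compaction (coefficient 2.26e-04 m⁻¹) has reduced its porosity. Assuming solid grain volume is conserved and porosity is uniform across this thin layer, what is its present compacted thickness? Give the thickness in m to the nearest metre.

60 m

Working in km (1 km = 1000 m; β in km⁻¹ = β in m⁻¹ × 1000):
Porosity at 2.4 km: n = 0.48·exp(−0.226×2.4) = 0.2790
Solid-volume conservation: h(1−n) = h₀(1−n₀) ⇒ h = h₀·(1−n₀)/(1−n)
h = 0.083 × (1 − 0.48)/(1 − 0.2790) = 0.083 × 0.7213 = 0.0599 km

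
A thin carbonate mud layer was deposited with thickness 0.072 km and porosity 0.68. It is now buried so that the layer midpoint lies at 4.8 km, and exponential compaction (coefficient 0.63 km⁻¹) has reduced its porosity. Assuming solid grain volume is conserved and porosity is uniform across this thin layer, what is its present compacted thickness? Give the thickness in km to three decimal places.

0.024 km

Porosity at 4.8 km: phi = 0.68·exp(−0.63×4.8) = 0.0331
Solid-volume conservation: h(1−phi) = h₀(1−phi₀) ⇒ h = h₀·(1−phi₀)/(1−phi)
h = 0.072 × (1 − 0.68)/(1 − 0.0331) = 0.072 × 0.3309 = 0.0238 km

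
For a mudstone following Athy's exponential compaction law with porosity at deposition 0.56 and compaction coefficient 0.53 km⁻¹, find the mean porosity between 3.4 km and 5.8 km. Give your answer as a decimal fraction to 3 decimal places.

0.052

⟨n⟩ = (1/(d₂−d₁)) ∫ n₀ e^(−cd) dd = n₀·(e^(−c·d₁) − e^(−c·d₂)) / (c·(d₂−d₁))
e^(−0.53×3.4) = 0.1650; e^(−0.53×5.8) = 0.0462
⟨n⟩ = 0.56 × (0.1650 − 0.0462) / (0.53 × 2.4) = 0.56 × 0.0933 = 0.0523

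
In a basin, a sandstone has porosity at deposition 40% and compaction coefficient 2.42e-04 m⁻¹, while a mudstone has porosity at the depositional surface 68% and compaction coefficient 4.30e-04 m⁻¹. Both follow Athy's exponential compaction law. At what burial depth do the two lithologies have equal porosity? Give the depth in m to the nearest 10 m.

2820 m

Working in km (1 km = 1000 m; k in km⁻¹ = k in m⁻¹ × 1000):
Set n₀ₐ e^(−kₐz) = n₀ᵦ e^(−kᵦz) ⇒ ln(n₀ₐ/n₀ᵦ) = (kₐ − kᵦ)·z
z = ln(0.4/0.68) / (0.242 − 0.43) = -0.5306 / -0.188 = 2.822 km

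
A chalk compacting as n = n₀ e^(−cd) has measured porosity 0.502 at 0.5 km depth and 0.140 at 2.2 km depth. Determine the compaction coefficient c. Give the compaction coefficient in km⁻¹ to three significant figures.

0.751 km⁻¹

Athy: n(d) = n₀ e^(−cd) ⇒ n₁/n₂ = e^{c(d₂−d₁)} ⇒ c = ln(n₁/n₂)/(d₂−d₁)
c = ln(0.502/0.14) / (2.2 − 0.5) = ln(3.586) / 1.7 = 1.2770 / 1.7 = 0.7512 km⁻¹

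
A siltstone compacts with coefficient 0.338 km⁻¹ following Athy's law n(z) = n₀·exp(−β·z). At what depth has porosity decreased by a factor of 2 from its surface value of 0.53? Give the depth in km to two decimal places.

n/n₀ = 1/2 ⇒ exp(−β·z) = 1/2 ⇒ z = ln(2) / β
z = 0.6931 / 0.338 = 2.051 km

2.05 km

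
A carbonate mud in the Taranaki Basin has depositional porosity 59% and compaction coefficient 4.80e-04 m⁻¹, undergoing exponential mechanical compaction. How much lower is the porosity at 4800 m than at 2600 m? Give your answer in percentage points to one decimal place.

11.0 percentage points

Working in km (1 km = 1000 m; β in km⁻¹ = β in m⁻¹ × 1000):
n(2.6) = 0.59·e^(−0.48×2.6) = 0.1694
n(4.8) = 0.59·e^(−0.48×4.8) = 0.0589
Δn = 0.1694 − 0.0589 = 0.1105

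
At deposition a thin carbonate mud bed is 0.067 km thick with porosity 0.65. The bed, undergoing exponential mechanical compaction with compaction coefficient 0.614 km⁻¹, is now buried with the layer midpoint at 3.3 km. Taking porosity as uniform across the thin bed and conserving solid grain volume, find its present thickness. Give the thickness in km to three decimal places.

0.026 km

Porosity at 3.3 km: phi = 0.65·exp(−0.614×3.3) = 0.0857
Solid-volume conservation: h(1−phi) = h₀(1−phi₀) ⇒ h = h₀·(1−phi₀)/(1−phi)
h = 0.067 × (1 − 0.65)/(1 − 0.0857) = 0.067 × 0.3828 = 0.0256 km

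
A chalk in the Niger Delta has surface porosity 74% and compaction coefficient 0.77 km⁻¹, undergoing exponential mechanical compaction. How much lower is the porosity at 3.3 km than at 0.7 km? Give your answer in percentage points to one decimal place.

37.3 percentage points

φ(0.7) = 0.74·e^(−0.77×0.7) = 0.4317
φ(3.3) = 0.74·e^(−0.77×3.3) = 0.0583
Δφ = 0.4317 − 0.0583 = 0.3734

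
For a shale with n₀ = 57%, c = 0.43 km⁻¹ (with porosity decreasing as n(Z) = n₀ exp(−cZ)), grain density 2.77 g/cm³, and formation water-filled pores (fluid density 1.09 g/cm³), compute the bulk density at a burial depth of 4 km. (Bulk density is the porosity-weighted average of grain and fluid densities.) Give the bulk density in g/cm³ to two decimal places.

Porosity at depth: n = 0.57·exp(−0.43×4) = 0.57×0.1791 = 0.1021
Bulk density: ρ_b = (1−n)ρ_g + n·ρ_f = 0.8979×2.77 + 0.1021×1.09
       = 2.487 + 0.111 = 2.599 g/cm³

2.60 g/cm³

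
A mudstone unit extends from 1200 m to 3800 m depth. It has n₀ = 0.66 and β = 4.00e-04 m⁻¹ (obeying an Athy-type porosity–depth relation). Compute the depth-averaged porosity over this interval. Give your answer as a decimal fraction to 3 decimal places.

Working in km (1 km = 1000 m; β in km⁻¹ = β in m⁻¹ × 1000):
⟨n⟩ = (1/(Z₂−Z₁)) ∫ n₀ e^(−βZ) dZ = n₀·(e^(−β·Z₁) − e^(−β·Z₂)) / (β·(Z₂−Z₁))
e^(−0.4×1.2) = 0.6188; e^(−0.4×3.8) = 0.2187
⟨n⟩ = 0.66 × (0.6188 − 0.2187) / (0.4 × 2.6) = 0.66 × 0.3847 = 0.2539

0.254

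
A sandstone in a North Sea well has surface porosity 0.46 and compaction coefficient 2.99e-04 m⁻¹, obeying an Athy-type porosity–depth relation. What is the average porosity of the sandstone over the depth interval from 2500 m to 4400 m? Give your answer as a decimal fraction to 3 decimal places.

Working in km (1 km = 1000 m; c in km⁻¹ = c in m⁻¹ × 1000):
⟨phi⟩ = (1/(Z₂−Z₁)) ∫ phi₀ e^(−cZ) dZ = phi₀·(e^(−c·Z₁) − e^(−c·Z₂)) / (c·(Z₂−Z₁))
e^(−0.299×2.5) = 0.4735; e^(−0.299×4.4) = 0.2683
⟨phi⟩ = 0.46 × (0.4735 − 0.2683) / (0.299 × 1.9) = 0.46 × 0.3613 = 0.1662

0.166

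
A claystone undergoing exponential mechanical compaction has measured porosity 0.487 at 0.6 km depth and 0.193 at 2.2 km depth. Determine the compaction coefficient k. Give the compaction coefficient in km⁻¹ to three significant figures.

Athy: φ(Z) = φ₀ e^(−kZ) ⇒ φ₁/φ₂ = e^{k(Z₂−Z₁)} ⇒ k = ln(φ₁/φ₂)/(Z₂−Z₁)
k = ln(0.487/0.193) / (2.2 − 0.6) = ln(2.523) / 1.6 = 0.9256 / 1.6 = 0.5785 km⁻¹

0.578 km⁻¹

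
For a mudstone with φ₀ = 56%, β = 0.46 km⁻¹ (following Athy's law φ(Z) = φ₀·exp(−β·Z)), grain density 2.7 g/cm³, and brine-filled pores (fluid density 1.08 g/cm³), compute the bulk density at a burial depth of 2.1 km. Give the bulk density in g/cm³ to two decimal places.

2.35 g/cm³

Porosity at depth: φ = 0.56·exp(−0.46×2.1) = 0.56×0.3806 = 0.2131
Bulk density: ρ_b = (1−φ)ρ_g + φ·ρ_f = 0.7869×2.7 + 0.2131×1.08
       = 2.125 + 0.230 = 2.355 g/cm³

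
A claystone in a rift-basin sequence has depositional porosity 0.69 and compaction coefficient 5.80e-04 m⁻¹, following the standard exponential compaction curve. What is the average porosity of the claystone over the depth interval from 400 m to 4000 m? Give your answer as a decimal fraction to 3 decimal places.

0.230

Working in km (1 km = 1000 m; k in km⁻¹ = k in m⁻¹ × 1000):
⟨φ⟩ = (1/(z₂−z₁)) ∫ φ₀ e^(−kz) dz = φ₀·(e^(−k·z₁) − e^(−k·z₂)) / (k·(z₂−z₁))
e^(−0.58×0.4) = 0.7929; e^(−0.58×4) = 0.0983
⟨φ⟩ = 0.69 × (0.7929 − 0.0983) / (0.58 × 3.6) = 0.69 × 0.3327 = 0.2296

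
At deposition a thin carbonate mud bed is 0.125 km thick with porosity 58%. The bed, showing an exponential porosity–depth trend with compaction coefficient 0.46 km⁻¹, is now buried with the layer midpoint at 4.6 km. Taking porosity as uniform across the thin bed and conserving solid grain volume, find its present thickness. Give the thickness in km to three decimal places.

0.056 km

Porosity at 4.6 km: phi = 0.58·exp(−0.46×4.6) = 0.0699
Solid-volume conservation: h(1−phi) = h₀(1−phi₀) ⇒ h = h₀·(1−phi₀)/(1−phi)
h = 0.125 × (1 − 0.58)/(1 − 0.0699) = 0.125 × 0.4516 = 0.0564 km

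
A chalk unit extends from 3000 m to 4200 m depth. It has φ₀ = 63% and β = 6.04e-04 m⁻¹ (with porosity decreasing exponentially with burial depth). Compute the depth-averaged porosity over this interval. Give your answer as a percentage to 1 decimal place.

Working in km (1 km = 1000 m; β in km⁻¹ = β in m⁻¹ × 1000):
⟨φ⟩ = (1/(Z₂−Z₁)) ∫ φ₀ e^(−βZ) dZ = φ₀·(e^(−β·Z₁) − e^(−β·Z₂)) / (β·(Z₂−Z₁))
e^(−0.604×3) = 0.1633; e^(−0.604×4.2) = 0.0791
⟨φ⟩ = 0.63 × (0.1633 − 0.0791) / (0.604 × 1.2) = 0.63 × 0.1162 = 0.0732

7.3%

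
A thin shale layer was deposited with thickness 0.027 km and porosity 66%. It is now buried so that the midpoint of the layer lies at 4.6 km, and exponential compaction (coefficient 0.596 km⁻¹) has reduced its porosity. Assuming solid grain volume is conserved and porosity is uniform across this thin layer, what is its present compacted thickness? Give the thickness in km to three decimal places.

0.010 km

Porosity at 4.6 km: phi = 0.66·exp(−0.596×4.6) = 0.0425
Solid-volume conservation: h(1−phi) = h₀(1−phi₀) ⇒ h = h₀·(1−phi₀)/(1−phi)
h = 0.027 × (1 − 0.66)/(1 − 0.0425) = 0.027 × 0.3551 = 0.0096 km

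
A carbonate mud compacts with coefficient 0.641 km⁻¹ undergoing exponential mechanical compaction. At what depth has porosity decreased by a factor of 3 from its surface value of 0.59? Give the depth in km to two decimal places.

φ/φ₀ = 1/3 ⇒ exp(−c·d) = 1/3 ⇒ d = ln(3) / c
d = 1.0986 / 0.641 = 1.714 km

1.71 km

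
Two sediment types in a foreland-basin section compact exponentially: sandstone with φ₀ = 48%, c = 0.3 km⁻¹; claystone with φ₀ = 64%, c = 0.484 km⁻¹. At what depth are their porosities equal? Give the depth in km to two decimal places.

Set φ₀ₐ e^(−cₐZ) = φ₀ᵦ e^(−cᵦZ) ⇒ ln(φ₀ₐ/φ₀ᵦ) = (cₐ − cᵦ)·Z
Z = ln(0.48/0.64) / (0.3 − 0.484) = -0.2877 / -0.184 = 1.563 km

1.56 km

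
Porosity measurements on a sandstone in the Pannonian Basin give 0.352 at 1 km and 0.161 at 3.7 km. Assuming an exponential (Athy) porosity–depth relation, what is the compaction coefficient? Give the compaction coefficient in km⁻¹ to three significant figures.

0.290 km⁻¹

Athy: phi(z) = phi₀ e^(−cz) ⇒ phi₁/phi₂ = e^{c(z₂−z₁)} ⇒ c = ln(phi₁/phi₂)/(z₂−z₁)
c = ln(0.352/0.161) / (3.7 − 1) = ln(2.186) / 2.7 = 0.7822 / 2.7 = 0.2897 km⁻¹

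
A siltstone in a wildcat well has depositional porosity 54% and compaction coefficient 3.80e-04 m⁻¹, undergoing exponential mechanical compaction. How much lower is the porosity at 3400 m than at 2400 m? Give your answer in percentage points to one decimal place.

Working in km (1 km = 1000 m; β in km⁻¹ = β in m⁻¹ × 1000):
n(2.4) = 0.54·e^(−0.38×2.4) = 0.2169
n(3.4) = 0.54·e^(−0.38×3.4) = 0.1483
Δn = 0.2169 − 0.1483 = 0.0686

6.9 percentage points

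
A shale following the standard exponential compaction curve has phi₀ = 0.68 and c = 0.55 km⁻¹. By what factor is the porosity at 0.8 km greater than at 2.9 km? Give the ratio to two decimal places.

3.17

phi(d₁)/phi(d₂) = e^(−c·d₁)/e^(−c·d₂) = e^{c(d₂−d₁)}
= exp(0.55 × 2.1) = exp(1.155) = 3.1740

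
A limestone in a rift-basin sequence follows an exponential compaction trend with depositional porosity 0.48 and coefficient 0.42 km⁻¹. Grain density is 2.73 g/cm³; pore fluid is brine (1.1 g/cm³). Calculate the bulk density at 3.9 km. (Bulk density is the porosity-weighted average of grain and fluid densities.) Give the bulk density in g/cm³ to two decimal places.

2.58 g/cm³

Porosity at depth: n = 0.48·exp(−0.42×3.9) = 0.48×0.1944 = 0.0933
Bulk density: ρ_b = (1−n)ρ_g + n·ρ_f = 0.9067×2.73 + 0.0933×1.1
       = 2.475 + 0.103 = 2.578 g/cm³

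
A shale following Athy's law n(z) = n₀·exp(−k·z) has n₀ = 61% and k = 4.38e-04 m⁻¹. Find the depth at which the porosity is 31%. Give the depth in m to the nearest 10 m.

1550 m

Working in km (1 km = 1000 m; k in km⁻¹ = k in m⁻¹ × 1000):
Invert Athy's law: z = ln(n₀/n) / k
z = ln(0.61/0.31) / 0.438 = ln(1.968) / 0.438 = 0.6769 / 0.438 = 1.545 km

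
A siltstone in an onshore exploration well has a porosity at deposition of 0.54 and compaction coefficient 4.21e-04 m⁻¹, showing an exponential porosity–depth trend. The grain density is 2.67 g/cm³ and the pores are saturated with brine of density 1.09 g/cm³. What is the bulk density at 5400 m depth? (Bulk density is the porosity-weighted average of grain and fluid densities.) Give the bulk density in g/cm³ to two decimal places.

Working in km (1 km = 1000 m; k in km⁻¹ = k in m⁻¹ × 1000):
Porosity at depth: phi = 0.54·exp(−0.421×5.4) = 0.54×0.1030 = 0.0556
Bulk density: ρ_b = (1−phi)ρ_g + phi·ρ_f = 0.9444×2.67 + 0.0556×1.09
       = 2.522 + 0.061 = 2.582 g/cm³

2.58 g/cm³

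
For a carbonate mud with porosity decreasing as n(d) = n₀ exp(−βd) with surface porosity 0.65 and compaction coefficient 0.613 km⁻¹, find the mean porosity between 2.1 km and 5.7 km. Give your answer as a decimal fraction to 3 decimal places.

⟨n⟩ = (1/(d₂−d₁)) ∫ n₀ e^(−βd) dd = n₀·(e^(−β·d₁) − e^(−β·d₂)) / (β·(d₂−d₁))
e^(−0.613×2.1) = 0.2760; e^(−0.613×5.7) = 0.0304
⟨n⟩ = 0.65 × (0.2760 − 0.0304) / (0.613 × 3.6) = 0.65 × 0.1113 = 0.0724

0.072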